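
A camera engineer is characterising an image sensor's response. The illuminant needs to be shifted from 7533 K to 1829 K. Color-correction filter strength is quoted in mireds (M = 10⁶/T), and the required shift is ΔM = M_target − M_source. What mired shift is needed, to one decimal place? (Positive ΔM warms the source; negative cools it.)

M_source = 10⁶/7533 = 132.749; M_target = 10⁶/1829 = 546.747.
ΔM = 546.747 − 132.749 = 413.998 → +414.0 mireds, a warming shift.

+414.0 mireds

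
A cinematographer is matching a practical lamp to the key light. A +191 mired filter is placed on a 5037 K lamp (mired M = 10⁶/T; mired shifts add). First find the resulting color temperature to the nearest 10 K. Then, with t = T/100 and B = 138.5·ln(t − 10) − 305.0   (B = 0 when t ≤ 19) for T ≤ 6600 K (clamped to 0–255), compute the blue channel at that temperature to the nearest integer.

M_in = 10⁶/5037 = 198.53; M_out = 198.53 + (+191) = 389.53.
T_out = 10⁶/389.53 = 2567.2 K → 2570 K; t = 25.7.
B = 138.5·ln(25.7 − 10) − 305.0 = 138.5·ln 15.7 − 305.0 = 138.5·2.7537 − 305.0 = 76.382.
Rounded: 76.

76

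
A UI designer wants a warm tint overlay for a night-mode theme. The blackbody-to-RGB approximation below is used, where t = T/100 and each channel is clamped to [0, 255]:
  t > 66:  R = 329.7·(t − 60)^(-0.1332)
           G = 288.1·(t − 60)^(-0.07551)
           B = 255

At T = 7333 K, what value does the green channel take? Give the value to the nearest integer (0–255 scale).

t = 7333/100 = 73.33; the t > 66 branch applies.
G = 288.1·(73.33 − 60)^(-0.07551) = 288.1·13.33^(-0.07551) = 288.1·0.82236 = 236.923.
Rounded: 237.

237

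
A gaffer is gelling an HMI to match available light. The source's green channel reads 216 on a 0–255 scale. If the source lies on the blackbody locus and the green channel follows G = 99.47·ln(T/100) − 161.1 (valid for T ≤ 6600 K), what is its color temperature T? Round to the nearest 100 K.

4400 K

ln t = (216 + 161.1) / 99.47 = 3.7911.
t = e^3.7911 = 44.305.
T = 100·t = 4430 K → 4400 K to the nearest 100 K.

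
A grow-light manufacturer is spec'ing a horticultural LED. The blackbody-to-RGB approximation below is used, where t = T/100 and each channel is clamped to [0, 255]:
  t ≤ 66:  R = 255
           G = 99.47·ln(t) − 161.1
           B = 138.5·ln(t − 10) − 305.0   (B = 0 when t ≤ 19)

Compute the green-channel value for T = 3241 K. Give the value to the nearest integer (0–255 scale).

t = 3241/100 = 32.41; the t ≤ 66 branch applies.
G = 99.47·ln 32.41 − 161.1 = 99.47·3.4785 − 161.1 = 184.903.
Rounded: 185.

185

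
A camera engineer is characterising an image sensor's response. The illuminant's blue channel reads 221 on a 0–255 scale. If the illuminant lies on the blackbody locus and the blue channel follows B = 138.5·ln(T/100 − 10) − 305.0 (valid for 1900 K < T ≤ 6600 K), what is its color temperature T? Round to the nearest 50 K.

5450 K

ln(t − 10) = (221 + 305.0) / 138.5 = 3.7978.
t − 10 = e^3.7978 = 44.604, so t = 54.604.
T = 100·t = 5460 K → 5450 K to the nearest 50 K.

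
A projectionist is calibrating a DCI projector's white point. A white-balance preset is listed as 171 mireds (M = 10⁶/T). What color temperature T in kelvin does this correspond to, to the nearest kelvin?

5848 K

T = 10⁶ / 171 = 5847.95 K → 5848 K.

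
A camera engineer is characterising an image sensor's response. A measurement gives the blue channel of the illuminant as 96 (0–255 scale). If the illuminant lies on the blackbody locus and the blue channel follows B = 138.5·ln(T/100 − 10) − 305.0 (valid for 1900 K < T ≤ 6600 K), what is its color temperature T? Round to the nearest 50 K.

2800 K

ln(t − 10) = (96 + 305.0) / 138.5 = 2.8953.
t − 10 = e^2.8953 = 18.089, so t = 28.089.
T = 100·t = 2809 K → 2800 K to the nearest 50 K.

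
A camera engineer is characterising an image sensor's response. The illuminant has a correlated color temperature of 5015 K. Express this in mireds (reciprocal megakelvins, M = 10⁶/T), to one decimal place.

M = 10⁶ / 5015 = 199.402 → 199.4 mireds.

199.4 mireds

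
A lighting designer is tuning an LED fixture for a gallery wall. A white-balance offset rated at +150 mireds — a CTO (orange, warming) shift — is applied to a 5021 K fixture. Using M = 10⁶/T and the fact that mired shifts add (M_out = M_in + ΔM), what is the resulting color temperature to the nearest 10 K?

M_in = 10⁶/5021 = 199.16 mireds.
M_out = 199.16 + (+150) = 349.16 mireds.
T_out = 10⁶/349.16 = 2864.0 K → 2860 K.

2860 K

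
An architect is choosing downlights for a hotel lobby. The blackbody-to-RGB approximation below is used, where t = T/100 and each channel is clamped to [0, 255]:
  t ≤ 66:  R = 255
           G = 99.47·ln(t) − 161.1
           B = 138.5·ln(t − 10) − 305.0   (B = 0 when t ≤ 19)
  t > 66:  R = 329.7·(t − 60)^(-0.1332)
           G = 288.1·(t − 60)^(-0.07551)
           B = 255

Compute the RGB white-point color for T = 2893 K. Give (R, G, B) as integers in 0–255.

t = 2893/100 = 28.93; the t ≤ 66 branch applies.
R = 255 by definition for t ≤ 66.
G = 99.47·ln 28.93 − 161.1 = 99.47·3.3649 − 161.1 = 173.605.
B = 138.5·ln(28.93 − 10) − 305.0 = 138.5·ln 18.93 − 305.0 = 138.5·2.9407 − 305.0 = 102.294.
Rounded: (255, 174, 102).

(255, 174, 102)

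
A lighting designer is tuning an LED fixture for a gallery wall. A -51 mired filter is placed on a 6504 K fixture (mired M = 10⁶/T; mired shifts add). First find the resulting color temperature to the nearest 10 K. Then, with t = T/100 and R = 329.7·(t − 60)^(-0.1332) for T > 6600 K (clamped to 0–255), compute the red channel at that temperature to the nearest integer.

204

M_in = 10⁶/6504 = 153.75; M_out = 153.75 + (-51) = 102.75.
T_out = 10⁶/102.75 = 9732.2 K → 9730 K; t = 97.3.
R = 329.7·(97.3 − 60)^(-0.1332) = 329.7·37.3^(-0.1332) = 329.7·0.61752 = 203.595.
Rounded: 204.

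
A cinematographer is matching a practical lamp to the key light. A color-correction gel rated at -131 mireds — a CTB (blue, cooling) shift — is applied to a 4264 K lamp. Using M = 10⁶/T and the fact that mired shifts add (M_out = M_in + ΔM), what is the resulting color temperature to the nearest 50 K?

9650 K

M_in = 10⁶/4264 = 234.52 mireds.
M_out = 234.52 + (-131) = 103.52 mireds.
T_out = 10⁶/103.52 = 9659.8 K → 9650 K.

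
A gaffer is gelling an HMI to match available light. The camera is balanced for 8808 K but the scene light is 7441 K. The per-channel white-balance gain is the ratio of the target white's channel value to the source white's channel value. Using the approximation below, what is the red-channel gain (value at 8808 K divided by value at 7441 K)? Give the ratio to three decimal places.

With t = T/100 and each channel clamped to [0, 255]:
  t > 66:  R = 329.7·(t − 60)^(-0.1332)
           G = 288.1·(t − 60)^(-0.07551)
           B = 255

At 7441 K (t = 74.41):
  R = 329.7·(74.41 − 60)^(-0.1332) = 329.7·14.41^(-0.1332) = 329.7·0.70092 = 231.092.
At 8808 K (t = 88.08):
  R = 329.7·(88.08 − 60)^(-0.1332) = 329.7·28.08^(-0.1332) = 329.7·0.64132 = 211.443.
Gain = 211.443 / 231.092 = 0.9150 → 0.915.

0.915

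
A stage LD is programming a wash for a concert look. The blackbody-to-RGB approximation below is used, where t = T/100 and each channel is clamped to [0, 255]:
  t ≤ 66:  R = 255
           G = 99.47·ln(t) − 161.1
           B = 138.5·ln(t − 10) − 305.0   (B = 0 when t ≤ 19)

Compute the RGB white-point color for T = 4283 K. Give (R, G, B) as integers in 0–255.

t = 4283/100 = 42.83; the t ≤ 66 branch applies.
R = 255 by definition for t ≤ 66.
G = 99.47·ln 42.83 − 161.1 = 99.47·3.7572 − 161.1 = 212.633.
B = 138.5·ln(42.83 − 10) − 305.0 = 138.5·ln 32.83 − 305.0 = 138.5·3.4913 − 305.0 = 178.551.
Rounded: (255, 213, 179).

(255, 213, 179)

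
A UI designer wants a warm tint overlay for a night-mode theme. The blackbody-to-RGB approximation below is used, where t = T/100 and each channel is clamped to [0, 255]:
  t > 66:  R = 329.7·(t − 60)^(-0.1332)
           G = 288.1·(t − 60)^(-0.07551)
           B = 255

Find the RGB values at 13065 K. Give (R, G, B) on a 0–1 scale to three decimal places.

t = 13065/100 = 130.65; the t > 66 branch applies.
R = 329.7·(130.65 − 60)^(-0.1332) = 329.7·70.65^(-0.1332) = 329.7·0.56715 = 186.989.
G = 288.1·(130.65 − 60)^(-0.07551) = 288.1·70.65^(-0.07551) = 288.1·0.72506 = 208.890.
B = 255 by definition for t > 66.
Dividing each by 255: (0.7333, 0.8192, 1.0000) → (0.733, 0.819, 1.000).

(0.733, 0.819, 1.000)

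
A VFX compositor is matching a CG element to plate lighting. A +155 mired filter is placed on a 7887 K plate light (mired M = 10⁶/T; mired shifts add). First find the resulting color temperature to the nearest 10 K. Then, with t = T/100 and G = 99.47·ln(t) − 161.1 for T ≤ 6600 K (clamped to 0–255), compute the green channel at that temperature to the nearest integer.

M_in = 10⁶/7887 = 126.79; M_out = 126.79 + (+155) = 281.79.
T_out = 10⁶/281.79 = 3548.7 K → 3550 K; t = 35.5.
G = 99.47·ln 35.5 − 161.1 = 99.47·3.5695 − 161.1 = 193.961.
Rounded: 194.

194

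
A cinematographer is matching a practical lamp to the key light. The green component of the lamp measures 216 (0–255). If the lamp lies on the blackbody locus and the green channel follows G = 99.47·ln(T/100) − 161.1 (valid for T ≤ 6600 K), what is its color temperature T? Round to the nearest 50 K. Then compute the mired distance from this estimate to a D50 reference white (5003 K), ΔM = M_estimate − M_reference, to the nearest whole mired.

+25 mireds

ln t = (216 + 161.1) / 99.47 = 3.7911.
t = e^3.7911 = 44.305.
T = 100·t = 4430 K → 4450 K to the nearest 50 K.
M_estimate = 10⁶/4450 = 224.72; M_reference = 10⁶/5003 = 199.88.
ΔM = 224.72 − 199.88 = 24.84 → +25 mireds.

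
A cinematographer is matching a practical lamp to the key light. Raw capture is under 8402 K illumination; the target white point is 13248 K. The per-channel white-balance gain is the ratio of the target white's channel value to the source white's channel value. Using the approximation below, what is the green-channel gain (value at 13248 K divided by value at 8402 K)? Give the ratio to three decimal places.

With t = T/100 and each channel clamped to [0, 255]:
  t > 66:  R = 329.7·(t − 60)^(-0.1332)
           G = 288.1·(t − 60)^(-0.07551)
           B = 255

At 8402 K (t = 84.02):
  G = 288.1·(84.02 − 60)^(-0.07551) = 288.1·24.02^(-0.07551) = 288.1·0.78660 = 226.619.
At 13248 K (t = 132.48):
  G = 288.1·(132.48 − 60)^(-0.07551) = 288.1·72.48^(-0.07551) = 288.1·0.72366 = 208.487.
Gain = 208.487 / 226.619 = 0.9200 → 0.920.

0.920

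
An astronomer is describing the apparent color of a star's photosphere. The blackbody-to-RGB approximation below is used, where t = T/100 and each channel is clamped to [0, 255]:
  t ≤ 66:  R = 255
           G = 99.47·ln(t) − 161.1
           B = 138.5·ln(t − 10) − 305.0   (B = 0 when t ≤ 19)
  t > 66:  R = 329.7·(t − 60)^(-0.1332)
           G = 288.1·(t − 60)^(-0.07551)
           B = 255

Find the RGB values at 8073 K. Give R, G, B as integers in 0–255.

t = 8073/100 = 80.73; the t > 66 branch applies.
R = 329.7·(80.73 − 60)^(-0.1332) = 329.7·20.73^(-0.1332) = 329.7·0.66777 = 220.165.
G = 288.1·(80.73 − 60)^(-0.07551) = 288.1·20.73^(-0.07551) = 288.1·0.79540 = 229.154.
B = 255 by definition for t > 66.
Rounded: (220, 229, 255).

R=220, G=229, B=255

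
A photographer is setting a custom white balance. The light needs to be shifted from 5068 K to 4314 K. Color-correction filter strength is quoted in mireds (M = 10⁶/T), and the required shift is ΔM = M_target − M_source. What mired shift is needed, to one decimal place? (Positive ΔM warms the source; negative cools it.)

+34.5 mireds

M_source = 10⁶/5068 = 197.316; M_target = 10⁶/4314 = 231.803.
ΔM = 231.803 − 197.316 = 34.487 → +34.5 mireds, a warming shift.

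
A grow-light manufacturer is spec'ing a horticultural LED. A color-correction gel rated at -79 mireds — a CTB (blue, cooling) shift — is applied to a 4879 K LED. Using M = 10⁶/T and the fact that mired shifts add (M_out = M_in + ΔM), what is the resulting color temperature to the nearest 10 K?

7940 K

M_in = 10⁶/4879 = 204.96 mireds.
M_out = 204.96 + (-79) = 125.96 mireds.
T_out = 10⁶/125.96 = 7939.0 K → 7940 K.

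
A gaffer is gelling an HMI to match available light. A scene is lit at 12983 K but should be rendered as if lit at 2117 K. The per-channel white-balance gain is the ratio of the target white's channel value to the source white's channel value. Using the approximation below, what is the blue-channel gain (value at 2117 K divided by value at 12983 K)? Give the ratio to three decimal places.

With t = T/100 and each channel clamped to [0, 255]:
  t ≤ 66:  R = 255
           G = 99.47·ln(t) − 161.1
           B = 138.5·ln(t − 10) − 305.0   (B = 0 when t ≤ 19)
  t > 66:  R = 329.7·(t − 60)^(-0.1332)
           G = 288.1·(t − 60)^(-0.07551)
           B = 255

At 12983 K (t = 129.83):
  B = 255 by definition for t > 66.
At 2117 K (t = 21.17):
  B = 138.5·ln(21.17 − 10) − 305.0 = 138.5·ln 11.17 − 305.0 = 138.5·2.4132 − 305.0 = 29.233.
Gain = 29.233 / 255.000 = 0.1146 → 0.115.

0.115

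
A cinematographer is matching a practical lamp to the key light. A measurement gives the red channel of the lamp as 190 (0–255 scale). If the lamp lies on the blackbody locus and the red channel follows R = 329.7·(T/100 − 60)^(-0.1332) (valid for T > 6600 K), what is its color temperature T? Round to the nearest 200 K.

12200 K

(t − 60)^(-0.1332) = 190/329.7 = 0.57628.
t − 60 = 0.57628^(1/-0.1332) = 0.57628^(-7.508) = 62.667, so t = 122.667.
T = 100·t = 12267 K → 12200 K to the nearest 200 K.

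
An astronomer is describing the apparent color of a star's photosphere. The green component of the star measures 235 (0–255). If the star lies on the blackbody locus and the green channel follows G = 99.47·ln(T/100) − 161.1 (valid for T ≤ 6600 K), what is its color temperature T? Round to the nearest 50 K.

5350 K

ln t = (235 + 161.1) / 99.47 = 3.9821.
t = e^3.9821 = 53.630.
T = 100·t = 5363 K → 5350 K to the nearest 50 K.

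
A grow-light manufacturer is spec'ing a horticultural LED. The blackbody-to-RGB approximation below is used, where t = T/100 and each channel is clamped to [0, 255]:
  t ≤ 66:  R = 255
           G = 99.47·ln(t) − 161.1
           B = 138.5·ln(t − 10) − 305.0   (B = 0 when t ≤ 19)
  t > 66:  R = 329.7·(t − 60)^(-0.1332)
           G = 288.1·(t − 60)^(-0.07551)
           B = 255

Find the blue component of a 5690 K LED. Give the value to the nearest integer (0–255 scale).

228

t = 5690/100 = 56.9; the t ≤ 66 branch applies.
B = 138.5·ln(56.9 − 10) − 305.0 = 138.5·ln 46.9 − 305.0 = 138.5·3.8480 − 305.0 = 227.950.
Rounded: 228.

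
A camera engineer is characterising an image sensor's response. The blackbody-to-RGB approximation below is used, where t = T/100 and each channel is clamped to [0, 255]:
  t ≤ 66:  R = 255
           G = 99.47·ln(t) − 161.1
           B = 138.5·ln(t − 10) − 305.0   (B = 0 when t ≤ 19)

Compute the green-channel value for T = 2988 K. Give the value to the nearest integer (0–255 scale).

t = 2988/100 = 29.88; the t ≤ 66 branch applies.
G = 99.47·ln 29.88 − 161.1 = 99.47·3.3972 − 161.1 = 176.818.
Rounded: 177.

177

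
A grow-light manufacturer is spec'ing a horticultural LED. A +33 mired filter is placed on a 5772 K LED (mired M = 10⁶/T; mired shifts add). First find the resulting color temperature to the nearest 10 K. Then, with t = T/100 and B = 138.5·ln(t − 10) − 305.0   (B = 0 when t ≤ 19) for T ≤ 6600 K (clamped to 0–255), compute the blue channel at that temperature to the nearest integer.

201

M_in = 10⁶/5772 = 173.25; M_out = 173.25 + (+33) = 206.25.
T_out = 10⁶/206.25 = 4848.5 K → 4850 K; t = 48.5.
B = 138.5·ln(48.5 − 10) − 305.0 = 138.5·ln 38.5 − 305.0 = 138.5·3.6507 − 305.0 = 200.616.
Rounded: 201.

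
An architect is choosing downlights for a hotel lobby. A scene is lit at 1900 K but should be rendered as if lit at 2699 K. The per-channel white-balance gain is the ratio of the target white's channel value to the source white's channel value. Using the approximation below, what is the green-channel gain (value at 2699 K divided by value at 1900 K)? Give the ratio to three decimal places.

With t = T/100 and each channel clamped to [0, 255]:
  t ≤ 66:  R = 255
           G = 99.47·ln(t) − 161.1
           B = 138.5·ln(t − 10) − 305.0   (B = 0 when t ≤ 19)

At 1900 K (t = 19):
  G = 99.47·ln 19 − 161.1 = 99.47·2.9444 − 161.1 = 131.783.
At 2699 K (t = 26.99):
  G = 99.47·ln 26.99 − 161.1 = 99.47·3.2955 − 161.1 = 166.700.
Gain = 166.700 / 131.783 = 1.2650 → 1.265.

1.265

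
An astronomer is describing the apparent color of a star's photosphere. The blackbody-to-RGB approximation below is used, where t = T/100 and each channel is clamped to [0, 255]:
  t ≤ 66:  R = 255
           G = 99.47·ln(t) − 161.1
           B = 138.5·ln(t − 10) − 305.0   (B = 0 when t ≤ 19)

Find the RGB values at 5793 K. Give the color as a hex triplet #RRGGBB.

t = 5793/100 = 57.93; the t ≤ 66 branch applies.
R = 255 by definition for t ≤ 66.
G = 99.47·ln 57.93 − 161.1 = 99.47·4.0592 − 161.1 = 242.672.
B = 138.5·ln(57.93 − 10) − 305.0 = 138.5·ln 47.93 − 305.0 = 138.5·3.8697 − 305.0 = 230.959.
Rounded: (255, 243, 231).
In hex: #FFF3E7.

#FFF3E7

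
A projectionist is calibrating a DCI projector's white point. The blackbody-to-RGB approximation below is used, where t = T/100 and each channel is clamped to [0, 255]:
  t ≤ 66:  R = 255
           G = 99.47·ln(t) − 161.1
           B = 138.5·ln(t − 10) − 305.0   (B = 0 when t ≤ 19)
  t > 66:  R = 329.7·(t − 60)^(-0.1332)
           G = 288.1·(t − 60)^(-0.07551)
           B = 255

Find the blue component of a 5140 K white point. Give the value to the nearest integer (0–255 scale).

t = 5140/100 = 51.4; the t ≤ 66 branch applies.
B = 138.5·ln(51.4 − 10) − 305.0 = 138.5·ln 41.4 − 305.0 = 138.5·3.7233 − 305.0 = 210.674.
Rounded: 211.

211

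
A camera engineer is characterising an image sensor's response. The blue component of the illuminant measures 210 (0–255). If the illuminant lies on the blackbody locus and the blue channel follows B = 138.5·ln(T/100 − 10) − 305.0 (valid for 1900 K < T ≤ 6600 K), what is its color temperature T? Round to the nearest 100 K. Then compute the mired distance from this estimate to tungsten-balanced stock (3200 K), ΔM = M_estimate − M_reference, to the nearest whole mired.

ln(t − 10) = (210 + 305.0) / 138.5 = 3.7184.
t − 10 = e^3.7184 = 41.199, so t = 51.199.
T = 100·t = 5120 K → 5100 K to the nearest 100 K.
M_estimate = 10⁶/5100 = 196.08; M_reference = 10⁶/3200 = 312.50.
ΔM = 196.08 − 312.50 = -116.42 → -116 mireds.

-116 mireds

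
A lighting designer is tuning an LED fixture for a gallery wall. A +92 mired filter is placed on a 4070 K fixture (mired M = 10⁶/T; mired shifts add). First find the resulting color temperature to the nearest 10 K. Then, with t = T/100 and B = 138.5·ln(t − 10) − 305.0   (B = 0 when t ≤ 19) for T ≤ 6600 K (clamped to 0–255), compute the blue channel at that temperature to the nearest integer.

M_in = 10⁶/4070 = 245.70; M_out = 245.70 + (+92) = 337.70.
T_out = 10⁶/337.70 = 2961.2 K → 2960 K; t = 29.6.
B = 138.5·ln(29.6 − 10) − 305.0 = 138.5·ln 19.6 − 305.0 = 138.5·2.9755 − 305.0 = 107.111.
Rounded: 107.

107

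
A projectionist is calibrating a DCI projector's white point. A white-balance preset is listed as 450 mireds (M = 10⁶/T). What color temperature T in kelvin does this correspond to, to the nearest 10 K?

2220 K

T = 10⁶ / 450 = 2222.22 K → 2220 K.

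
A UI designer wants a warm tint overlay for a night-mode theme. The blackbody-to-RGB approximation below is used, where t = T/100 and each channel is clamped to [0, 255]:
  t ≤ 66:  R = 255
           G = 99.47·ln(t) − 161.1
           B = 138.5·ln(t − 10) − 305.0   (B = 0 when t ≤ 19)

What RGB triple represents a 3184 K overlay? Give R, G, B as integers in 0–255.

t = 3184/100 = 31.84; the t ≤ 66 branch applies.
R = 255 by definition for t ≤ 66.
G = 99.47·ln 31.84 − 161.1 = 99.47·3.4607 − 161.1 = 183.138.
B = 138.5·ln(31.84 − 10) − 305.0 = 138.5·ln 21.84 − 305.0 = 138.5·3.0837 − 305.0 = 122.098.
Rounded: (255, 183, 122).

R=255, G=183, B=122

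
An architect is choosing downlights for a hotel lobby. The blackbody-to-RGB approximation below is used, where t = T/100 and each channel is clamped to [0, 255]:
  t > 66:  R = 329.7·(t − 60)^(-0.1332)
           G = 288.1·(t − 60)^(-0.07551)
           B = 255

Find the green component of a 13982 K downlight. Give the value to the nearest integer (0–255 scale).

t = 13982/100 = 139.82; the t > 66 branch applies.
G = 288.1·(139.82 − 60)^(-0.07551) = 288.1·79.82^(-0.07551) = 288.1·0.71841 = 206.974.
Rounded: 207.

207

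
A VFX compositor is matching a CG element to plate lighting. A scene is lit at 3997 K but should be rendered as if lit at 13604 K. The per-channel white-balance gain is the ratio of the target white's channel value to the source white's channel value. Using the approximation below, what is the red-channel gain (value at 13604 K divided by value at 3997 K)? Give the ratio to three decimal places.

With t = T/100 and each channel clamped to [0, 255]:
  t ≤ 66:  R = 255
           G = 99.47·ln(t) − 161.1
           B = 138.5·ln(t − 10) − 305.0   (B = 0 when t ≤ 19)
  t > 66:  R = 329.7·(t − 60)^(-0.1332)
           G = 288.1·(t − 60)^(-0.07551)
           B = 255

0.726

At 3997 K (t = 39.97):
  R = 255 by definition for t ≤ 66.
At 13604 K (t = 136.04):
  R = 329.7·(136.04 − 60)^(-0.1332) = 329.7·76.04^(-0.1332) = 329.7·0.56162 = 185.167.
Gain = 185.167 / 255.000 = 0.7261 → 0.726.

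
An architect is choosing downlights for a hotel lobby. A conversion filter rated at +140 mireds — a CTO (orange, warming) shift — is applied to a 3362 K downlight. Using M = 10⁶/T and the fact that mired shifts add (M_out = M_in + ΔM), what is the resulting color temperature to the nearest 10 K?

M_in = 10⁶/3362 = 297.44 mireds.
M_out = 297.44 + (+140) = 437.44 mireds.
T_out = 10⁶/437.44 = 2286.0 K → 2290 K.

2290 K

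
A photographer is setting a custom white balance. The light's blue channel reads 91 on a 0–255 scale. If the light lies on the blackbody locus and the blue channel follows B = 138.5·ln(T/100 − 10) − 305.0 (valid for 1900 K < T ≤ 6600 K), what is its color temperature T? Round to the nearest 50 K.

ln(t − 10) = (91 + 305.0) / 138.5 = 2.8592.
t − 10 = e^2.8592 = 17.448, so t = 27.448.
T = 100·t = 2745 K → 2750 K to the nearest 50 K.

2750 K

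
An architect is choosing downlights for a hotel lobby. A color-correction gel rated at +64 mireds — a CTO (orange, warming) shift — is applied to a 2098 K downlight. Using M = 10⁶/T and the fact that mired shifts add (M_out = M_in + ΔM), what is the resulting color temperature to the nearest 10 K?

M_in = 10⁶/2098 = 476.64 mireds.
M_out = 476.64 + (+64) = 540.64 mireds.
T_out = 10⁶/540.64 = 1849.6 K → 1850 K.

1850 K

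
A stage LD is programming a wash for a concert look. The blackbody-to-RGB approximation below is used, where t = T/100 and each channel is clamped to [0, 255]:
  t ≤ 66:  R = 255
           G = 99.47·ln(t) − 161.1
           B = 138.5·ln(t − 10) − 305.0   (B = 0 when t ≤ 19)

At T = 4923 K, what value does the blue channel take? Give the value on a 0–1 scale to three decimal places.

t = 4923/100 = 49.23; the t ≤ 66 branch applies.
B = 138.5·ln(49.23 − 10) − 305.0 = 138.5·ln 39.23 − 305.0 = 138.5·3.6694 − 305.0 = 203.218.
On a 0–1 scale: 203.218/255 = 0.7969 → 0.797.

0.797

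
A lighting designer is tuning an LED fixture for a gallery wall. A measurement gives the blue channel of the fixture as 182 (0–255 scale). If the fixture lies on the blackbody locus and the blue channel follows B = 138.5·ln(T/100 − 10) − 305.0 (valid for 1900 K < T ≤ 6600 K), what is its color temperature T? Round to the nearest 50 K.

4350 K

ln(t − 10) = (182 + 305.0) / 138.5 = 3.5162.
t − 10 = e^3.5162 = 33.658, so t = 43.658.
T = 100·t = 4366 K → 4350 K to the nearest 50 K.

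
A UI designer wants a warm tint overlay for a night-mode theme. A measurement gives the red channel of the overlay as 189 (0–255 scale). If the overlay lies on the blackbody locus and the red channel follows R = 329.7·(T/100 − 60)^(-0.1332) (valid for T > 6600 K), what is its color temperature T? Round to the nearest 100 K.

(t − 60)^(-0.1332) = 189/329.7 = 0.57325.
t − 60 = 0.57325^(1/-0.1332) = 0.57325^(-7.508) = 65.199, so t = 125.199.
T = 100·t = 12520 K → 12500 K to the nearest 100 K.

12500 K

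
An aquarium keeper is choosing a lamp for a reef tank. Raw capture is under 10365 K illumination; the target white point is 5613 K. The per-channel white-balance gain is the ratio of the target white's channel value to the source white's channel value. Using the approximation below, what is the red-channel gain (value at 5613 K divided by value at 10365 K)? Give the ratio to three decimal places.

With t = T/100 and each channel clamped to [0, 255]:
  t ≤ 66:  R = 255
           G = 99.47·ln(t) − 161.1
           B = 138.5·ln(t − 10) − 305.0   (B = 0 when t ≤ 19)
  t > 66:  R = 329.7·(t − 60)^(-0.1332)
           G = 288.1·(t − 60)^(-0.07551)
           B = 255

1.279

At 10365 K (t = 103.65):
  R = 329.7·(103.65 − 60)^(-0.1332) = 329.7·43.65^(-0.1332) = 329.7·0.60472 = 199.376.
At 5613 K (t = 56.13):
  R = 255 by definition for t ≤ 66.
Gain = 255.000 / 199.376 = 1.2790 → 1.279.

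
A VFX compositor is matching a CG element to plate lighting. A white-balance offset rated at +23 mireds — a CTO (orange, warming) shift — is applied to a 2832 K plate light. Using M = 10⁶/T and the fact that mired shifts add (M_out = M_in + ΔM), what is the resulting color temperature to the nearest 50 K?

2650 K

M_in = 10⁶/2832 = 353.11 mireds.
M_out = 353.11 + (+23) = 376.11 mireds.
T_out = 10⁶/376.11 = 2658.8 K → 2650 K.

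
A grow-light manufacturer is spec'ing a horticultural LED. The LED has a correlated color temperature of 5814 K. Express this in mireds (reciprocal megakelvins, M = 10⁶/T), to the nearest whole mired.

M = 10⁶ / 5814 = 171.999 → 172 mireds.

172 mireds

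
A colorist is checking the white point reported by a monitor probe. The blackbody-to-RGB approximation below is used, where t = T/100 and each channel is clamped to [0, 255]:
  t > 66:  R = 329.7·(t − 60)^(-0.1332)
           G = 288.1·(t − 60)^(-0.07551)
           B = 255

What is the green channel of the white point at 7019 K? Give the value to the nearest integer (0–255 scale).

242

t = 7019/100 = 70.19; the t > 66 branch applies.
G = 288.1·(70.19 − 60)^(-0.07551) = 288.1·10.19^(-0.07551) = 288.1·0.83921 = 241.778.
Rounded: 242.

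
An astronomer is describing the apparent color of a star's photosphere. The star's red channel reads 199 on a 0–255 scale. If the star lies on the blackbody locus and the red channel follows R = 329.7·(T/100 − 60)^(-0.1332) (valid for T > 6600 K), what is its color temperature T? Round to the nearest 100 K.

(t − 60)^(-0.1332) = 199/329.7 = 0.60358.
t − 60 = 0.60358^(1/-0.1332) = 0.60358^(-7.508) = 44.273, so t = 104.273.
T = 100·t = 10427 K → 10400 K to the nearest 100 K.

10400 K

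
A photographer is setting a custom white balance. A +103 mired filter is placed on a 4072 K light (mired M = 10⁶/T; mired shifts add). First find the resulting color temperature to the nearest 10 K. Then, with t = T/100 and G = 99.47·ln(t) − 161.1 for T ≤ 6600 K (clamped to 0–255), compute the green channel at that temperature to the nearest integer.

173

M_in = 10⁶/4072 = 245.58; M_out = 245.58 + (+103) = 348.58.
T_out = 10⁶/348.58 = 2868.8 K → 2870 K; t = 28.7.
G = 99.47·ln 28.7 − 161.1 = 99.47·3.3569 − 161.1 = 172.811.
Rounded: 173.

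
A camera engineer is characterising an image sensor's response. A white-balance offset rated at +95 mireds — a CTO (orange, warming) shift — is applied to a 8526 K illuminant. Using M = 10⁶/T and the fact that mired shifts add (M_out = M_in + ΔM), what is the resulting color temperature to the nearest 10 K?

4710 K

M_in = 10⁶/8526 = 117.29 mireds.
M_out = 117.29 + (+95) = 212.29 mireds.
T_out = 10⁶/212.29 = 4710.6 K → 4710 K.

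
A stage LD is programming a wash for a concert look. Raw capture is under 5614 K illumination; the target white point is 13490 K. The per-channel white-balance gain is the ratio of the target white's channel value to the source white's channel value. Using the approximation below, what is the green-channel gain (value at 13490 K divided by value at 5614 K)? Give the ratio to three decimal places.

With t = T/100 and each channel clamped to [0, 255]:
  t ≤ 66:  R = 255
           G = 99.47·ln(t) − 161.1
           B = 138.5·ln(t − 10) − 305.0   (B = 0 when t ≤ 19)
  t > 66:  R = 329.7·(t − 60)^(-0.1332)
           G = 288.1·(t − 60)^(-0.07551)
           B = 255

0.868

At 5614 K (t = 56.14):
  G = 99.47·ln 56.14 − 161.1 = 99.47·4.0278 − 161.1 = 239.550.
At 13490 K (t = 134.9):
  G = 288.1·(134.9 − 60)^(-0.07551) = 288.1·74.9^(-0.07551) = 288.1·0.72187 = 207.970.
Gain = 207.970 / 239.550 = 0.8682 → 0.868.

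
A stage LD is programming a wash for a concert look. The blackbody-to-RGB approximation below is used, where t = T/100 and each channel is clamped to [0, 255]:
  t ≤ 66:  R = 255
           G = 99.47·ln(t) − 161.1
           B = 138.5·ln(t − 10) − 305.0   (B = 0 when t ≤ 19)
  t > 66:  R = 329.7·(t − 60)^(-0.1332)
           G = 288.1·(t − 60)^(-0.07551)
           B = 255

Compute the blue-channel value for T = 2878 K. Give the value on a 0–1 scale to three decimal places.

t = 2878/100 = 28.78; the t ≤ 66 branch applies.
B = 138.5·ln(28.78 − 10) − 305.0 = 138.5·ln 18.78 − 305.0 = 138.5·2.9328 − 305.0 = 101.192.
On a 0–1 scale: 101.192/255 = 0.3968 → 0.397.

0.397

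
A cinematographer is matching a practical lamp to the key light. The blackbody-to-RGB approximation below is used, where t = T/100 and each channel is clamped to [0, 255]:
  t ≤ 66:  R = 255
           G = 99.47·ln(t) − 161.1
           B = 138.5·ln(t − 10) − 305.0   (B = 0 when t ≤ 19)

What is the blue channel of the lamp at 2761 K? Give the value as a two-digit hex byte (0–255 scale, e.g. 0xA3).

0x5C

t = 2761/100 = 27.61; the t ≤ 66 branch applies.
B = 138.5·ln(27.61 − 10) − 305.0 = 138.5·ln 17.61 − 305.0 = 138.5·2.8685 − 305.0 = 92.283.
Rounded: 92; in hex, 0x5C.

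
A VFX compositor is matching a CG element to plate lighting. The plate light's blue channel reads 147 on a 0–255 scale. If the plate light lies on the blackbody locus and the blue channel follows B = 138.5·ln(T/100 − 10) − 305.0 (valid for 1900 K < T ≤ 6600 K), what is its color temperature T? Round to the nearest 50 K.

3600 K

ln(t − 10) = (147 + 305.0) / 138.5 = 3.2635.
t − 10 = e^3.2635 = 26.142, so t = 36.142.
T = 100·t = 3614 K → 3600 K to the nearest 50 K.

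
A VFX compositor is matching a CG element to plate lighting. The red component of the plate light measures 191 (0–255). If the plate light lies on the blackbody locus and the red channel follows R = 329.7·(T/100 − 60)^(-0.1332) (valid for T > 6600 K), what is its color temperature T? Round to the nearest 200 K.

12000 K

(t − 60)^(-0.1332) = 191/329.7 = 0.57931.
t − 60 = 0.57931^(1/-0.1332) = 0.57931^(-7.508) = 60.245, so t = 120.245.
T = 100·t = 12025 K → 12000 K to the nearest 200 K.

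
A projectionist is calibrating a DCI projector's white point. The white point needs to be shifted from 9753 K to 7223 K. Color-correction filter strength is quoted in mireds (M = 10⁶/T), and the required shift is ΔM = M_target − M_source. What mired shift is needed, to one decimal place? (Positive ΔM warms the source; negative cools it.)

+35.9 mireds

M_source = 10⁶/9753 = 102.533; M_target = 10⁶/7223 = 138.447.
ΔM = 138.447 − 102.533 = 35.914 → +35.9 mireds, a warming shift.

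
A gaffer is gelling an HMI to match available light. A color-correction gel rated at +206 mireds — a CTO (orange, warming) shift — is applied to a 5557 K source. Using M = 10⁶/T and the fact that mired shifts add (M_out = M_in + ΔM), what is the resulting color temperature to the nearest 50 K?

M_in = 10⁶/5557 = 179.95 mireds.
M_out = 179.95 + (+206) = 385.95 mireds.
T_out = 10⁶/385.95 = 2591.0 K → 2600 K.

2600 K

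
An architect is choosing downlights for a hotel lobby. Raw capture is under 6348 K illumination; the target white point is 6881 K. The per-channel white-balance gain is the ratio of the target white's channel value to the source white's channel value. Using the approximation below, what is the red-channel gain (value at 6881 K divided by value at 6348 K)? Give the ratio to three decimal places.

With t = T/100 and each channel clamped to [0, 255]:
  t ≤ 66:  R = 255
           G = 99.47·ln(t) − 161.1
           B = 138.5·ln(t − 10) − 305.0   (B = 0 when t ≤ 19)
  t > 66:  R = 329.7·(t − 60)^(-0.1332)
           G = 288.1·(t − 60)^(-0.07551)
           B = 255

At 6348 K (t = 63.48):
  R = 255 by definition for t ≤ 66.
At 6881 K (t = 68.81):
  R = 329.7·(68.81 − 60)^(-0.1332) = 329.7·8.81^(-0.1332) = 329.7·0.74839 = 246.745.
Gain = 246.745 / 255.000 = 0.9676 → 0.968.

0.968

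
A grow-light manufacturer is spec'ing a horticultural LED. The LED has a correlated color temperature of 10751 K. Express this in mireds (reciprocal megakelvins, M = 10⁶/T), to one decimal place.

93.0 mireds

M = 10⁶ / 10751 = 93.015 → 93.0 mireds.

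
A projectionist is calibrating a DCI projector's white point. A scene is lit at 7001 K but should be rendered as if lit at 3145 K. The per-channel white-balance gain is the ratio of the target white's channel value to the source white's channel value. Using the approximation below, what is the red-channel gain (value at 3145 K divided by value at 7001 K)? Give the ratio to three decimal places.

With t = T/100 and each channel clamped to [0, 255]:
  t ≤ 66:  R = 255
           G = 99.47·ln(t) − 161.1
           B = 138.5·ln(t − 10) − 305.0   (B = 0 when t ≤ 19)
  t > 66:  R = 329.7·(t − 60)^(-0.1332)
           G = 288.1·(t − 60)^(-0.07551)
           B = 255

1.051

At 7001 K (t = 70.01):
  R = 329.7·(70.01 − 60)^(-0.1332) = 329.7·10.01^(-0.1332) = 329.7·0.73577 = 242.583.
At 3145 K (t = 31.45):
  R = 255 by definition for t ≤ 66.
Gain = 255.000 / 242.583 = 1.0512 → 1.051.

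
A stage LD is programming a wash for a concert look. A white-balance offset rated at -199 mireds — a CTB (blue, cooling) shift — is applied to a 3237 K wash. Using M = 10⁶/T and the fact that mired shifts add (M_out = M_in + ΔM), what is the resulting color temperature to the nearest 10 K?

M_in = 10⁶/3237 = 308.93 mireds.
M_out = 308.93 + (-199) = 109.93 mireds.
T_out = 10⁶/109.93 = 9096.9 K → 9100 K.

9100 K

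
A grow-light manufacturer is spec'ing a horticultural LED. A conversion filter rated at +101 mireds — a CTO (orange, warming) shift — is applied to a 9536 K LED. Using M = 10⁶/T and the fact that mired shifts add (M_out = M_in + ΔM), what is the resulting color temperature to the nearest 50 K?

4850 K

M_in = 10⁶/9536 = 104.87 mireds.
M_out = 104.87 + (+101) = 205.87 mireds.
T_out = 10⁶/205.87 = 4857.5 K → 4850 K.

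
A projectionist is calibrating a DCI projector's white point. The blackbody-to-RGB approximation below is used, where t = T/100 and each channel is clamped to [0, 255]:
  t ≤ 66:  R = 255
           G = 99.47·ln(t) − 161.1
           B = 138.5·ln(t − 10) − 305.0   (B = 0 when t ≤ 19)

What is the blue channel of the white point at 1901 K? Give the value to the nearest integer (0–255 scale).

t = 1901/100 = 19.01; the t ≤ 66 branch applies.
B = 138.5·ln(19.01 − 10) − 305.0 = 138.5·ln 9.01 − 305.0 = 138.5·2.1983 − 305.0 = -0.531 → clamped to 0.
Rounded: 0.

0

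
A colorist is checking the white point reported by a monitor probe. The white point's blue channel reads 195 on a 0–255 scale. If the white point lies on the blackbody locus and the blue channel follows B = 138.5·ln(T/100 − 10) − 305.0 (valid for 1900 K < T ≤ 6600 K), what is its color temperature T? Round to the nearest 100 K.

ln(t − 10) = (195 + 305.0) / 138.5 = 3.6101.
t − 10 = e^3.6101 = 36.970, so t = 46.970.
T = 100·t = 4697 K → 4700 K to the nearest 100 K.

4700 K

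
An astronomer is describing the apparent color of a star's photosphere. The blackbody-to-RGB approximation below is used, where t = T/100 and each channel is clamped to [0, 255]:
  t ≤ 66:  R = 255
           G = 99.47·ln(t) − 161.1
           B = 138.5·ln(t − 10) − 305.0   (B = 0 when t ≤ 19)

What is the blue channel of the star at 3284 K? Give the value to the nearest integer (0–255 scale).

t = 3284/100 = 32.84; the t ≤ 66 branch applies.
B = 138.5·ln(32.84 − 10) − 305.0 = 138.5·ln 22.84 − 305.0 = 138.5·3.1285 − 305.0 = 128.299.
Rounded: 128.

128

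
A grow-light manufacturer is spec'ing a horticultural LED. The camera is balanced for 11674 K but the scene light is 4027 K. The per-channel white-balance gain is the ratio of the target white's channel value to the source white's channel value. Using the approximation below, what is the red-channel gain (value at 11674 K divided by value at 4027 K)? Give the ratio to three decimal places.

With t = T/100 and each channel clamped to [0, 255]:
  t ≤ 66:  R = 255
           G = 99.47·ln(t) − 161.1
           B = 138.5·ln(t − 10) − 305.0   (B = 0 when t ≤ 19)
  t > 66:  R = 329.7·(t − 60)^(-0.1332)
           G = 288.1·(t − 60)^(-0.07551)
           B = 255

At 4027 K (t = 40.27):
  R = 255 by definition for t ≤ 66.
At 11674 K (t = 116.74):
  R = 329.7·(116.74 − 60)^(-0.1332) = 329.7·56.74^(-0.1332) = 329.7·0.58396 = 192.531.
Gain = 192.531 / 255.000 = 0.7550 → 0.755.

0.755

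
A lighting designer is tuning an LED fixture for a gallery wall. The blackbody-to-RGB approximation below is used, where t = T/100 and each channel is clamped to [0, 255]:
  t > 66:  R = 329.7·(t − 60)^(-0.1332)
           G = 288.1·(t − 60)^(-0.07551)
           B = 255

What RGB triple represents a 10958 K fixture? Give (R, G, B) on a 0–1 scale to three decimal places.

(0.769, 0.841, 1.000)

t = 10958/100 = 109.58; the t > 66 branch applies.
R = 329.7·(109.58 − 60)^(-0.1332) = 329.7·49.58^(-0.1332) = 329.7·0.59455 = 196.022.
G = 288.1·(109.58 − 60)^(-0.07551) = 288.1·49.58^(-0.07551) = 288.1·0.74471 = 214.551.
B = 255 by definition for t > 66.
Dividing each by 255: (0.7687, 0.8414, 1.0000) → (0.769, 0.841, 1.000).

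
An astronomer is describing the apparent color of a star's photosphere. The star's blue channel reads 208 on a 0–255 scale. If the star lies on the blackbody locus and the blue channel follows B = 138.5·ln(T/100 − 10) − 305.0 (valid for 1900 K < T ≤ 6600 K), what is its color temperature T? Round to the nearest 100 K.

ln(t − 10) = (208 + 305.0) / 138.5 = 3.7040.
t − 10 = e^3.7040 = 40.608, so t = 50.608.
T = 100·t = 5061 K → 5100 K to the nearest 100 K.

5100 K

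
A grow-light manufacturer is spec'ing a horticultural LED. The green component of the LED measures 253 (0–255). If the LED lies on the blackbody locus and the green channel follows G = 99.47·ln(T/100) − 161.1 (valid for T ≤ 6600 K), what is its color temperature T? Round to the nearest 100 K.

ln t = (253 + 161.1) / 99.47 = 4.1631.
t = e^4.1631 = 64.268.
T = 100·t = 6427 K → 6400 K to the nearest 100 K.

6400 K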